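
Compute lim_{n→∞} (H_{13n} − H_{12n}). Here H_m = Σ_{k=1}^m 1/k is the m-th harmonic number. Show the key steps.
lim = ln(13/12)

Euler-Maclaurin gives H_m = ln m + γ + 1/(2m) + O(1/m^2). The γ and O(1/m) terms cancel in the difference:
  H_{13n} − H_{12n} = ln(13n) − ln(12n) + O(1/n) = ln(13/12) + O(1/n).
Hence the limit is ln(13/12).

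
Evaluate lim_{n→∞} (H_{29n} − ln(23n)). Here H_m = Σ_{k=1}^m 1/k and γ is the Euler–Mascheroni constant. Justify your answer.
lim = ln(29/23) + γ

By Euler-Maclaurin, H_m = ln m + γ + O(1/m). So
  H_{29n} − ln(23n) = ln(29n) + γ − ln(23n) + O(1/n)
                       = ln(29/23) + γ + O(1/n).
Hence the limit is ln(29/23) + γ.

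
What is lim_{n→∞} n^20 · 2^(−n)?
lim = 0

Exponentials with base > 1 dominate every fixed polynomial: for any fixed c, n^c / 2^n → 0 as n → ∞ (e.g. by the ratio test, or by writing 2^n = e^(n ln 2) and noting e^(n ln 2) / n^c → ∞). Hence n^20 · 2^(−n) = n^20 / 2^n → 0.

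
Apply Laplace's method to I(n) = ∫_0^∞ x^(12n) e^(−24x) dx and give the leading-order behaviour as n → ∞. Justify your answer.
I(n) ~ (sqrt(2π·12n) / 24) · (12n/(24e))^(12n)

Write the integrand as exp(12n ln x − 24x) and set f(x) = 12n ln x − 24x. Then f'(x) = 12n/x − 24 = 0 at x* = 12n/24, and f''(x*) = −12n/x*^2 = −24^2/(12n). Laplace's method (interior maximum) gives
  I(n) ~ e^(f(x*)) · sqrt(2π / |f''(x*)|)
        = exp(12n ln(12n/24) − 12n) · sqrt(2π · 12n / 24^2)
        = (12n/24)^(12n) e^(−12n) · sqrt(2π·12n) / 24
        = (sqrt(2π·12n) / 24) · (12n/(24e))^(12n).
This matches Γ(12n+1)/24^(12n+1) with Stirling applied to Γ.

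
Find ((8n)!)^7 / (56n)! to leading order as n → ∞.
((8n)!)^7/(56n)! ~ ((2π·8n)^(6/2) / sqrt(7)) · 7^(−7·8n)  →  0

Write N = 8n. Stirling: N! ~ sqrt(2π N)(N/e)^N and (7N)! ~ sqrt(2π·7N)·(7N/e)^(7N).
  (N!)^7/(7N)! ~ (2π N)^(7/2) (N/e)^(7N) / [sqrt(2π·7N) (7N/e)^(7N)]
     = (2π N)^(7/2) / sqrt(2π·7N) · (N/(7N))^(7N)
     = (2π N)^((7−1)/2) / sqrt(7) · 7^(−7N).
Since 7^7 > 1, the factor 7^(−7N) decays exponentially, so the ratio → 0. Substituting N = 8n gives the stated form.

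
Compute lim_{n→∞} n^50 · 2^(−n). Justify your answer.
lim = 0

Exponentials with base > 1 dominate every fixed polynomial: for any fixed c, n^c / 2^n → 0 as n → ∞ (e.g. by the ratio test, or by writing 2^n = e^(n ln 2) and noting e^(n ln 2) / n^c → ∞). Hence n^50 · 2^(−n) = n^50 / 2^n → 0.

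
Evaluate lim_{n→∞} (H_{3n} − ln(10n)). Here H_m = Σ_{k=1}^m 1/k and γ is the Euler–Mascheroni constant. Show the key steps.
lim = ln(3/10) + γ

By Euler-Maclaurin, H_m = ln m + γ + O(1/m). So
  H_{3n} − ln(10n) = ln(3n) + γ − ln(10n) + O(1/n)
                       = ln(3/10) + γ + O(1/n).
Hence the limit is ln(3/10) + γ.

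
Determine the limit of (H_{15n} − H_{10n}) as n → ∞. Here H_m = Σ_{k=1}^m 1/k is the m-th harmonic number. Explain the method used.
lim = ln(15/10) = ln(3/2)

Euler-Maclaurin gives H_m = ln m + γ + 1/(2m) + O(1/m^2). The γ and O(1/m) terms cancel in the difference:
  H_{15n} − H_{10n} = ln(15n) − ln(10n) + O(1/n) = ln(15/10) + O(1/n).
Hence the limit is ln(15/10) = ln(3/2).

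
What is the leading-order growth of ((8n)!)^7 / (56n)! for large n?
((8n)!)^7/(56n)! ~ ((2π·8n)^(6/2) / sqrt(7)) · 7^(−7·8n)  →  0

Write N = 8n. Stirling: N! ~ sqrt(2π N)(N/e)^N and (7N)! ~ sqrt(2π·7N)·(7N/e)^(7N).
  (N!)^7/(7N)! ~ (2π N)^(7/2) (N/e)^(7N) / [sqrt(2π·7N) (7N/e)^(7N)]
     = (2π N)^(7/2) / sqrt(2π·7N) · (N/(7N))^(7N)
     = (2π N)^((7−1)/2) / sqrt(7) · 7^(−7N).
Since 7^7 > 1, the factor 7^(−7N) decays exponentially, so the ratio → 0. Substituting N = 8n gives the stated form.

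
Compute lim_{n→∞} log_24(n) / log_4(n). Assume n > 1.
lim = ln(4) / ln(24) = log_24(4)

Change of base: log_24(n) = ln n / ln 24 and log_4(n) = ln n / ln 4. The ratio is (ln n / ln 24) · (ln 4 / ln n) = ln 4 / ln 24, a constant independent of n. So the limit is ln 4 / ln 24 = log_24(4).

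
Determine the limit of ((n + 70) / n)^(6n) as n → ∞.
lim = e^420

Rewrite as (1 + 70/n)^(6n). By the standard limit (1 + x/n)^n → e^x, we have (1 + 70/n)^n → e^70, and raising to the 6th power gives e^420.
More precisely, ln[(1 + 70/n)^(6n)] = 6n · ln(1 + 70/n) = 6n · (70/n + O(1/n^2)) = 420 + O(1/n) → 420.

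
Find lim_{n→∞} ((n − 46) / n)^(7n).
lim = e^(−322)

Rewrite as (1 − 46/n)^(7n). By the standard limit (1 + x/n)^n → e^x, we have (1 − 46/n)^n → e^(−46), and raising to the 7th power gives e^(−322).
More precisely, ln[(1 − 46/n)^(7n)] = 7n · ln(1 − 46/n) = 7n · (-46/n + O(1/n^2)) = -322 + O(1/n) → -322.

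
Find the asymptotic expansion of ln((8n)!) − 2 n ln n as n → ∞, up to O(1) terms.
ln((8n)!) − 2 n ln n = 6 n ln n + 8(ln 8 − 1) n + (1/2) ln(2π·8n) + O(1/n)

Stirling: ln((8n)!) = 8n ln(8n) − 8n + (1/2) ln(2π·8n) + O(1/n).
Expand 8n ln(8n) = 8n (ln n + ln 8) = 8n ln n + 8n ln 8.
Subtract 2n ln n: leading term is (8 − 2) n ln n = 6 n ln n. The next term is 8n ln 8 − 8n = 8(ln 8 − 1) n. Then the (1/2) ln(2π·8n) correction.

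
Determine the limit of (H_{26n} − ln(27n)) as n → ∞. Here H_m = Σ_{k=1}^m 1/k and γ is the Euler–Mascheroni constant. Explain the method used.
lim = ln(26/27) + γ

By Euler-Maclaurin, H_m = ln m + γ + O(1/m). So
  H_{26n} − ln(27n) = ln(26n) + γ − ln(27n) + O(1/n)
                       = ln(26/27) + γ + O(1/n).
Hence the limit is ln(26/27) + γ.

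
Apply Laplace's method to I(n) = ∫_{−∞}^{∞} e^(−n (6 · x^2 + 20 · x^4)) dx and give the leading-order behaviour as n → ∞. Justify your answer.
I(n) ~ sqrt(π/(6n))

φ(x) = 6 · x^2 + 20 · x^4 has its unique global minimum at x* = 0 (since φ'(x) = 12x + 80x^3 = 0 only at x = 0 for real x with both coefficients positive, and φ → ∞ as |x| → ∞). At x* = 0, φ(0) = 0 and φ''(0) = 12. Laplace's method then gives
  I(n) ~ sqrt(2π / (n · φ''(0))) · e^(−n φ(0)) = sqrt(2π / (12n)) = sqrt(π/(6n)).
The 20 · x^4 term contributes only at subleading order (an O(1/n) relative correction).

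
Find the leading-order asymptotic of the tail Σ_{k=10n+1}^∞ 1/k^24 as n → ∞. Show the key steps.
Σ_{k>10n} 1/k^24 ~ 1/(23 · (10n)^23)

Compare to the integral: ∫_{10n}^∞ x^(−24) dx = [−x^(−23)/23]_{10n}^∞ = 1/((24−1)·(10n)^23). Euler-Maclaurin then gives
  Σ_{k>10n} 1/k^24 = ∫_{10n}^∞ dx/x^24 − 1/(2·(10n)^24) + O(1/(10n)^25).
(Equivalently this is ζ(24) − Σ_{k≤10n} 1/k^24.)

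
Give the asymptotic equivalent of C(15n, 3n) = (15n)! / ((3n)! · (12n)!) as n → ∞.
C(15n, 3n) ~ (3125/256)^(3n) · sqrt(5/(8π·3n))

Write N = 3n. Apply Stirling to each factorial:
  (5N)! ~ sqrt(2π·5N) · (5N/e)^(5N),
  N! ~ sqrt(2π N) · (N/e)^N,
  (4N)! ~ sqrt(2π·4N) · (4N/e)^(4N).
The exponential factors combine to (5N)^(5N) / (N^N · (4N)^(4N)) = 5^(5N)/4^(4N) = (5^5/4^4)^N = (3125/256)^N.
The square-root prefactors combine to sqrt(2π·5N) / (sqrt(2π N)·sqrt(2π·4N)) = sqrt(5 / (2π·4·N)) = sqrt(5/(8π·3n)).
Substituting N = 3n: C(15n, 3n) ~ (3125/256)^(3n) · sqrt(5/(8π·3n)).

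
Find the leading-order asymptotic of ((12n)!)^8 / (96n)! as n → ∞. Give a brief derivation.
((12n)!)^8/(96n)! ~ ((2π·12n)^(7/2) / sqrt(8)) · 8^(−8·12n)  →  0

Write N = 12n. Stirling: N! ~ sqrt(2π N)(N/e)^N and (8N)! ~ sqrt(2π·8N)·(8N/e)^(8N).
  (N!)^8/(8N)! ~ (2π N)^(8/2) (N/e)^(8N) / [sqrt(2π·8N) (8N/e)^(8N)]
     = (2π N)^(8/2) / sqrt(2π·8N) · (N/(8N))^(8N)
     = (2π N)^((8−1)/2) / sqrt(8) · 8^(−8N).
Since 8^8 > 1, the factor 8^(−8N) decays exponentially, so the ratio → 0. Substituting N = 12n gives the stated form.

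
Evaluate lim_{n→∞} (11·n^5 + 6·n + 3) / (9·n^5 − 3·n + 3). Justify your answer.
lim = 11/9

For large n the leading n^5 terms dominate both numerator and denominator. Dividing top and bottom by n^5, every other term tends to 0, leaving 11/9.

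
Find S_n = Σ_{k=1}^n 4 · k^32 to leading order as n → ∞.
S_n ~ 4 · n^33 / 33

By integral comparison (Euler-Maclaurin), Σ_{k=1}^n 4 · k^32 = 4 · ∫_0^n x^32 dx + O(n^32) = 4 · n^33/33 + O(n^32). (Equivalently, Faulhaber's formula gives the same leading term.)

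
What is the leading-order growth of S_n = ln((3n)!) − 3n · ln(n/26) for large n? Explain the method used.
S_n ~ 3n · (ln 78 − 1) + O(ln n)

Stirling: ln((3n)!) = 3n ln(3n) − 3n + O(ln n).
  S_n = 3n ln(3n) − 3n − 3n ln(n/26) + O(ln n)
      = 3n ln(3n) − 3n ln n + 3n ln 26 − 3n + O(ln n)
      = 3n ln 3 + 3n ln 26 − 3n + O(ln n)
      = 3n (ln 78 − 1) + O(ln n).
Numerically ln(78) − 1 ≈ 3.3567.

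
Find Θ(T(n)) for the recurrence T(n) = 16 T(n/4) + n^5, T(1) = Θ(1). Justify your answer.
T(n) = Θ(n^5)

log_4 16 ≈ 2.000. f(n) = n^5 dominates n^(log_4 16) since 5 > 2.000, and the regularity condition a·f(n/b) = 16·(n/4)^5 = (16/1024)·n^5 ≤ c·f(n) holds with c = 16/1024 ≈ 0.0156 < 1. So this is Case 3: T(n) = Θ(f(n)) = Θ(n^5).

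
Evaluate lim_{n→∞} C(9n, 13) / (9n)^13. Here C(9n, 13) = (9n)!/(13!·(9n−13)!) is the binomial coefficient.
lim = 1/13! = 1/6227020800

With N = 9n → ∞: C(N, 13) / N^13 = [N(N−1)…(N−12)] / (13! · N^13) = (1/13!) · 1 · (1 − 1/(9n)) · … · (1 − 12/(9n)). Each factor → 1 as N → ∞, so the limit is 1/13! = 1/6227020800.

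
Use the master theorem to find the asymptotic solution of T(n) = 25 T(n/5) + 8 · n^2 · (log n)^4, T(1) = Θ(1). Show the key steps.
T(n) = Θ(n^2 · (log n)^5)

Here log_5 25 = 2 and f(n) = 8 · n^2 · (log n)^4 = Θ(n^(log_5 25) · (log n)^4). This is the extended Case 2 of the master theorem (f matches the critical exponent up to log factors), giving T(n) = Θ(n^(log_5 25) · (log n)^(4+1)) = Θ(n^2 · (log n)^5).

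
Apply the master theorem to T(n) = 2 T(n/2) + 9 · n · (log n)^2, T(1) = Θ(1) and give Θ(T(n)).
T(n) = Θ(n · (log n)^3)

Here log_2 2 = 1 and f(n) = 9 · n · (log n)^2 = Θ(n^(log_2 2) · (log n)^2). This is the extended Case 2 of the master theorem (f matches the critical exponent up to log factors), giving T(n) = Θ(n^(log_2 2) · (log n)^(2+1)) = Θ(n · (log n)^3).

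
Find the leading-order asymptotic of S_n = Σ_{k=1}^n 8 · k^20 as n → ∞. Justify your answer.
S_n ~ 8 · n^21 / 21

By integral comparison (Euler-Maclaurin), Σ_{k=1}^n 8 · k^20 = 8 · ∫_0^n x^20 dx + O(n^20) = 8 · n^21/21 + O(n^20). (Equivalently, Faulhaber's formula gives the same leading term.)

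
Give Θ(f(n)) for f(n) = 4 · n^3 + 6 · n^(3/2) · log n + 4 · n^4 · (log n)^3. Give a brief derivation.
f(n) ∈ Θ(n^4 · (log n)^3)

Compare the terms by growth order. For large n, n^a · (log n)^b dominates n^a' · (log n)^b' iff a > a', or (a = a' and b > b'). Ranking the 3 terms shows the dominant one is 4 · n^4 · (log n)^3. Hence f(n) ∈ Θ(n^4 · (log n)^3).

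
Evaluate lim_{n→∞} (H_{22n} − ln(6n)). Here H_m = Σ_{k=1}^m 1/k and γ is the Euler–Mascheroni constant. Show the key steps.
lim = ln(11/3) + γ

By Euler-Maclaurin, H_m = ln m + γ + O(1/m). So
  H_{22n} − ln(6n) = ln(22n) + γ − ln(6n) + O(1/n)
                       = ln(22/6) + γ + O(1/n).
Hence the limit is ln(22/6) + γ (= ln(11/3)).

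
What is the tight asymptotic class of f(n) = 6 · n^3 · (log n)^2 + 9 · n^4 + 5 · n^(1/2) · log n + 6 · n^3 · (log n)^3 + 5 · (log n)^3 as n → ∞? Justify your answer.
f(n) ∈ Θ(n^4)

Compare the terms by growth order. For large n, n^a · (log n)^b dominates n^a' · (log n)^b' iff a > a', or (a = a' and b > b'). Ranking the 5 terms shows the dominant one is 9 · n^4. Hence f(n) ∈ Θ(n^4).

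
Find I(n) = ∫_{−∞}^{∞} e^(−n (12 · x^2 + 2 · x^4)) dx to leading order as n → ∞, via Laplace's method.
I(n) ~ sqrt(π/(12n))

φ(x) = 12 · x^2 + 2 · x^4 has its unique global minimum at x* = 0 (since φ'(x) = 24x + 8x^3 = 0 only at x = 0 for real x with both coefficients positive, and φ → ∞ as |x| → ∞). At x* = 0, φ(0) = 0 and φ''(0) = 24. Laplace's method then gives
  I(n) ~ sqrt(2π / (n · φ''(0))) · e^(−n φ(0)) = sqrt(2π / (24n)) = sqrt(π/(12n)).
The 2 · x^4 term contributes only at subleading order (an O(1/n) relative correction).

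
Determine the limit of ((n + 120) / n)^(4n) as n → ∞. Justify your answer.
lim = e^480

Rewrite as (1 + 120/n)^(4n). By the standard limit (1 + x/n)^n → e^x, we have (1 + 120/n)^n → e^120, and raising to the 4th power gives e^480.
More precisely, ln[(1 + 120/n)^(4n)] = 4n · ln(1 + 120/n) = 4n · (120/n + O(1/n^2)) = 480 + O(1/n) → 480.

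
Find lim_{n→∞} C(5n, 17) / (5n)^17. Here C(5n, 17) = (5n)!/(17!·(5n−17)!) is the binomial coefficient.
lim = 1/17! = 1/355687428096000

With N = 5n → ∞: C(N, 17) / N^17 = [N(N−1)…(N−16)] / (17! · N^17) = (1/17!) · 1 · (1 − 1/(5n)) · … · (1 − 16/(5n)). Each factor → 1 as N → ∞, so the limit is 1/17! = 1/355687428096000.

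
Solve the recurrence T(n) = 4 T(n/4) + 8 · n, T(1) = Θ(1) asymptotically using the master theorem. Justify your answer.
T(n) = Θ(n log n)

log_4 4 = 1, and f(n) = 8 · n = Θ(n^(log_4 4)). This is Case 2 of the master theorem: T(n) = Θ(f(n) · log n) = Θ(n log n).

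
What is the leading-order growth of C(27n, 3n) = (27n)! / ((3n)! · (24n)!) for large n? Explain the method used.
C(27n, 3n) ~ (387420489/16777216)^(3n) · sqrt(9/(16π·3n))

Write N = 3n. Apply Stirling to each factorial:
  (9N)! ~ sqrt(2π·9N) · (9N/e)^(9N),
  N! ~ sqrt(2π N) · (N/e)^N,
  (8N)! ~ sqrt(2π·8N) · (8N/e)^(8N).
The exponential factors combine to (9N)^(9N) / (N^N · (8N)^(8N)) = 9^(9N)/8^(8N) = (9^9/8^8)^N = (387420489/16777216)^N.
The square-root prefactors combine to sqrt(2π·9N) / (sqrt(2π N)·sqrt(2π·8N)) = sqrt(9 / (2π·8·N)) = sqrt(9/(16π·3n)).
Substituting N = 3n: C(27n, 3n) ~ (387420489/16777216)^(3n) · sqrt(9/(16π·3n)).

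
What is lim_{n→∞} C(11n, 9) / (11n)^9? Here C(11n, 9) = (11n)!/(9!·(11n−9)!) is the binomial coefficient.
lim = 1/9! = 1/362880

With N = 11n → ∞: C(N, 9) / N^9 = [N(N−1)…(N−8)] / (9! · N^9) = (1/9!) · 1 · (1 − 1/(11n)) · … · (1 − 8/(11n)). Each factor → 1 as N → ∞, so the limit is 1/9! = 1/362880.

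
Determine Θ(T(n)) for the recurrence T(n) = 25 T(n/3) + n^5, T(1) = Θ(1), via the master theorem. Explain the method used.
T(n) = Θ(n^5)

log_3 25 ≈ 2.930. f(n) = n^5 dominates n^(log_3 25) since 5 > 2.930, and the regularity condition a·f(n/b) = 25·(n/3)^5 = (25/243)·n^5 ≤ c·f(n) holds with c = 25/243 ≈ 0.103 < 1. So this is Case 3: T(n) = Θ(f(n)) = Θ(n^5).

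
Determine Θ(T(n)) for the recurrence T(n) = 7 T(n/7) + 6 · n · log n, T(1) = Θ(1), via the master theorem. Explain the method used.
T(n) = Θ(n · (log n)^2)

Here log_7 7 = 1 and f(n) = 6 · n · log n = Θ(n^(log_7 7) · (log n)^1). This is the extended Case 2 of the master theorem (f matches the critical exponent up to log factors), giving T(n) = Θ(n^(log_7 7) · (log n)^(1+1)) = Θ(n · (log n)^2).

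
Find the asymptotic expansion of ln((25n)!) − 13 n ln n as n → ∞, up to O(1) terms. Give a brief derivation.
ln((25n)!) − 13 n ln n = 12 n ln n + 25(ln 25 − 1) n + (1/2) ln(2π·25n) + O(1/n)

Stirling: ln((25n)!) = 25n ln(25n) − 25n + (1/2) ln(2π·25n) + O(1/n).
Expand 25n ln(25n) = 25n (ln n + ln 25) = 25n ln n + 25n ln 25.
Subtract 13n ln n: leading term is (25 − 13) n ln n = 12 n ln n. The next term is 25n ln 25 − 25n = 25(ln 25 − 1) n. Then the (1/2) ln(2π·25n) correction.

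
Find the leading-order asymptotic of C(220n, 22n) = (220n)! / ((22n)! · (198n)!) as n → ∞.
C(220n, 22n) ~ (10000000000/387420489)^(22n) · sqrt(5/(9π·22n))

Write N = 22n. Apply Stirling to each factorial:
  (10N)! ~ sqrt(2π·10N) · (10N/e)^(10N),
  N! ~ sqrt(2π N) · (N/e)^N,
  (9N)! ~ sqrt(2π·9N) · (9N/e)^(9N).
The exponential factors combine to (10N)^(10N) / (N^N · (9N)^(9N)) = 10^(10N)/9^(9N) = (10^10/9^9)^N = (10000000000/387420489)^N.
The square-root prefactors combine to sqrt(2π·10N) / (sqrt(2π N)·sqrt(2π·9N)) = sqrt(10 / (2π·9·N)) = sqrt(5/(9π·22n)).
Substituting N = 22n: C(220n, 22n) ~ (10000000000/387420489)^(22n) · sqrt(5/(9π·22n)).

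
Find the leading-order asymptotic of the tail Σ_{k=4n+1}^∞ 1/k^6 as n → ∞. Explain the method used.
Σ_{k>4n} 1/k^6 ~ 1/(5 · (4n)^5)

Compare to the integral: ∫_{4n}^∞ x^(−6) dx = [−x^(−5)/5]_{4n}^∞ = 1/((6−1)·(4n)^5). Euler-Maclaurin then gives
  Σ_{k>4n} 1/k^6 = ∫_{4n}^∞ dx/x^6 − 1/(2·(4n)^6) + O(1/(4n)^7).
(Equivalently this is ζ(6) − Σ_{k≤4n} 1/k^6.)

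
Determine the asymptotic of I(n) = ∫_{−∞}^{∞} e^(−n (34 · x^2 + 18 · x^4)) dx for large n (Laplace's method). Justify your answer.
I(n) ~ sqrt(π/(34n))

φ(x) = 34 · x^2 + 18 · x^4 has its unique global minimum at x* = 0 (since φ'(x) = 68x + 72x^3 = 0 only at x = 0 for real x with both coefficients positive, and φ → ∞ as |x| → ∞). At x* = 0, φ(0) = 0 and φ''(0) = 68. Laplace's method then gives
  I(n) ~ sqrt(2π / (n · φ''(0))) · e^(−n φ(0)) = sqrt(2π / (68n)) = sqrt(π/(34n)).
The 18 · x^4 term contributes only at subleading order (an O(1/n) relative correction).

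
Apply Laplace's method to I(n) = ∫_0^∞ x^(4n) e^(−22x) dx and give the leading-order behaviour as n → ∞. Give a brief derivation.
I(n) ~ (sqrt(2π·4n) / 22) · (4n/(22e))^(4n)

Write the integrand as exp(4n ln x − 22x) and set f(x) = 4n ln x − 22x. Then f'(x) = 4n/x − 22 = 0 at x* = 4n/22, and f''(x*) = −4n/x*^2 = −22^2/(4n). Laplace's method (interior maximum) gives
  I(n) ~ e^(f(x*)) · sqrt(2π / |f''(x*)|)
        = exp(4n ln(4n/22) − 4n) · sqrt(2π · 4n / 22^2)
        = (4n/22)^(4n) e^(−4n) · sqrt(2π·4n) / 22
        = (sqrt(2π·4n) / 22) · (4n/(22e))^(4n).
This matches Γ(4n+1)/22^(4n+1) with Stirling applied to Γ.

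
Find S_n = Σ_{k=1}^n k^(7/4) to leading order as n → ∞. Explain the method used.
S_n ~ (4/11) · n^(11/4)

Integral comparison: Σ_{k=1}^n k^(7/4) = ∫_0^n x^(7/4) dx + O(n^(7/4)). The integral is n^(1 + 7/4) / (1 + 7/4) = n^((7+4)/4) / ((7+4)/4) = (4/11) · n^(11/4).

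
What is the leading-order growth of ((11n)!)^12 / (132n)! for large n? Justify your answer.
((11n)!)^12/(132n)! ~ ((2π·11n)^(11/2) / sqrt(12)) · 12^(−12·11n)  →  0

Write N = 11n. Stirling: N! ~ sqrt(2π N)(N/e)^N and (12N)! ~ sqrt(2π·12N)·(12N/e)^(12N).
  (N!)^12/(12N)! ~ (2π N)^(12/2) (N/e)^(12N) / [sqrt(2π·12N) (12N/e)^(12N)]
     = (2π N)^(12/2) / sqrt(2π·12N) · (N/(12N))^(12N)
     = (2π N)^((12−1)/2) / sqrt(12) · 12^(−12N).
Since 12^12 > 1, the factor 12^(−12N) decays exponentially, so the ratio → 0. Substituting N = 11n gives the stated form.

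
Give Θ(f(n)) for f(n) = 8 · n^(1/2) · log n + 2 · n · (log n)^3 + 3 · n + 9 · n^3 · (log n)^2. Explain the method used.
f(n) ∈ Θ(n^3 · (log n)^2)

Compare the terms by growth order. For large n, n^a · (log n)^b dominates n^a' · (log n)^b' iff a > a', or (a = a' and b > b'). Ranking the 4 terms shows the dominant one is 9 · n^3 · (log n)^2. Hence f(n) ∈ Θ(n^3 · (log n)^2).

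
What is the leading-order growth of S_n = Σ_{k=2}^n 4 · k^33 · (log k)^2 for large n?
S_n ~ 2 · n^34 · (log n)^2 / 17

By integral comparison, S_n = ∫_1^n 4 · x^33 · (log x)^2 dx + O(n^33 · (log n)^2). For the integral, the leading term of ∫_1^n x^33 (log x)^2 dx is n^34/34 · (log n)^2 (by repeated integration by parts; each step lowers the log-exponent and produces a relatively O(1/log n) correction). Hence S_n ~ 2 · n^34 · (log n)^2 / 17.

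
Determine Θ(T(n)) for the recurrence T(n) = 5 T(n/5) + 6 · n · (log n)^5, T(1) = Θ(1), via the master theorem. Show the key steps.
T(n) = Θ(n · (log n)^6)

Here log_5 5 = 1 and f(n) = 6 · n · (log n)^5 = Θ(n^(log_5 5) · (log n)^5). This is the extended Case 2 of the master theorem (f matches the critical exponent up to log factors), giving T(n) = Θ(n^(log_5 5) · (log n)^(5+1)) = Θ(n · (log n)^6).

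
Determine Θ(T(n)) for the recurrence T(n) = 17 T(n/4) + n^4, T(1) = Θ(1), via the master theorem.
T(n) = Θ(n^4)

log_4 17 ≈ 2.044. f(n) = n^4 dominates n^(log_4 17) since 4 > 2.044, and the regularity condition a·f(n/b) = 17·(n/4)^4 = (17/256)·n^4 ≤ c·f(n) holds with c = 17/256 ≈ 0.0664 < 1. So this is Case 3: T(n) = Θ(f(n)) = Θ(n^4).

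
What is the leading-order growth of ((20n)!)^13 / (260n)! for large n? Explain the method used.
((20n)!)^13/(260n)! ~ ((2π·20n)^(12/2) / sqrt(13)) · 13^(−13·20n)  →  0

Write N = 20n. Stirling: N! ~ sqrt(2π N)(N/e)^N and (13N)! ~ sqrt(2π·13N)·(13N/e)^(13N).
  (N!)^13/(13N)! ~ (2π N)^(13/2) (N/e)^(13N) / [sqrt(2π·13N) (13N/e)^(13N)]
     = (2π N)^(13/2) / sqrt(2π·13N) · (N/(13N))^(13N)
     = (2π N)^((13−1)/2) / sqrt(13) · 13^(−13N).
Since 13^13 > 1, the factor 13^(−13N) decays exponentially, so the ratio → 0. Substituting N = 20n gives the stated form.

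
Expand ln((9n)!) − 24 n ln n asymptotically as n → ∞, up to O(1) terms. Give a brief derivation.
ln((9n)!) − 24 n ln n = −15 n ln n + 9(ln 9 − 1) n + (1/2) ln(2π·9n) + O(1/n)

Stirling: ln((9n)!) = 9n ln(9n) − 9n + (1/2) ln(2π·9n) + O(1/n).
Expand 9n ln(9n) = 9n (ln n + ln 9) = 9n ln n + 9n ln 9.
Subtract 24n ln n: leading term is (9 − 24) n ln n = −15 n ln n. The next term is 9n ln 9 − 9n = 9(ln 9 − 1) n. Then the (1/2) ln(2π·9n) correction.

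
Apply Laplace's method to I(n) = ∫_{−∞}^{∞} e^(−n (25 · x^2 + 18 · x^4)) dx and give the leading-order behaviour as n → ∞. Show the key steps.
I(n) ~ sqrt(π/(25n))

φ(x) = 25 · x^2 + 18 · x^4 has its unique global minimum at x* = 0 (since φ'(x) = 50x + 72x^3 = 0 only at x = 0 for real x with both coefficients positive, and φ → ∞ as |x| → ∞). At x* = 0, φ(0) = 0 and φ''(0) = 50. Laplace's method then gives
  I(n) ~ sqrt(2π / (n · φ''(0))) · e^(−n φ(0)) = sqrt(2π / (50n)) = sqrt(π/(25n)).
The 18 · x^4 term contributes only at subleading order (an O(1/n) relative correction).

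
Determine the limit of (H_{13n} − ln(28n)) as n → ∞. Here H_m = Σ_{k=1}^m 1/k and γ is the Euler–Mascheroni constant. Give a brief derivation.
lim = ln(13/28) + γ

By Euler-Maclaurin, H_m = ln m + γ + O(1/m). So
  H_{13n} − ln(28n) = ln(13n) + γ − ln(28n) + O(1/n)
                       = ln(13/28) + γ + O(1/n).
Hence the limit is ln(13/28) + γ.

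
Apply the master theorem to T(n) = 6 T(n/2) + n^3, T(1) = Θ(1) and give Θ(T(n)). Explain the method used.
T(n) = Θ(n^3)

log_2 6 ≈ 2.585. f(n) = n^3 dominates n^(log_2 6) since 3 > 2.585, and the regularity condition a·f(n/b) = 6·(n/2)^3 = (6/8)·n^3 ≤ c·f(n) holds with c = 6/8 ≈ 0.75 < 1. So this is Case 3: T(n) = Θ(f(n)) = Θ(n^3).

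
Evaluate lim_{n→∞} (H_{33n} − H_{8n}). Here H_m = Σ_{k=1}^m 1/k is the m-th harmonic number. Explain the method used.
lim = ln(33/8)

Euler-Maclaurin gives H_m = ln m + γ + 1/(2m) + O(1/m^2). The γ and O(1/m) terms cancel in the difference:
  H_{33n} − H_{8n} = ln(33n) − ln(8n) + O(1/n) = ln(33/8) + O(1/n).
Hence the limit is ln(33/8).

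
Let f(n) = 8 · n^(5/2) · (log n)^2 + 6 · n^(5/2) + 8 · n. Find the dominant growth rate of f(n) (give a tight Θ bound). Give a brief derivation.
f(n) ∈ Θ(n^(5/2) · (log n)^2)

Compare the terms by growth order. For large n, n^a · (log n)^b dominates n^a' · (log n)^b' iff a > a', or (a = a' and b > b'). Ranking the 3 terms shows the dominant one is 8 · n^(5/2) · (log n)^2. Hence f(n) ∈ Θ(n^(5/2) · (log n)^2).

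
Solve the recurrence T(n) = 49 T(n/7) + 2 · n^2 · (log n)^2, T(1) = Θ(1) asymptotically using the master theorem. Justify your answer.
T(n) = Θ(n^2 · (log n)^3)

Here log_7 49 = 2 and f(n) = 2 · n^2 · (log n)^2 = Θ(n^(log_7 49) · (log n)^2). This is the extended Case 2 of the master theorem (f matches the critical exponent up to log factors), giving T(n) = Θ(n^(log_7 49) · (log n)^(2+1)) = Θ(n^2 · (log n)^3).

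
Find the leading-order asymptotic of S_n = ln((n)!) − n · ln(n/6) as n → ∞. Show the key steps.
S_n ~ n · (ln 6 − 1) + O(ln n)

Stirling: ln((n)!) = n ln(n) − n + O(ln n).
  S_n = n ln(n) − n − n ln(n/6) + O(ln n)
      = n ln(n) − n ln n + n ln 6 − n + O(ln n)
      = n ln 6 − n + O(ln n)
      = n (ln 6 − 1) + O(ln n).
Numerically ln(6) − 1 ≈ 0.7918.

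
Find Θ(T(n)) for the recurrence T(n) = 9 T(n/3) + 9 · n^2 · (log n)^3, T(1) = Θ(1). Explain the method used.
T(n) = Θ(n^2 · (log n)^4)

Here log_3 9 = 2 and f(n) = 9 · n^2 · (log n)^3 = Θ(n^(log_3 9) · (log n)^3). This is the extended Case 2 of the master theorem (f matches the critical exponent up to log factors), giving T(n) = Θ(n^(log_3 9) · (log n)^(3+1)) = Θ(n^2 · (log n)^4).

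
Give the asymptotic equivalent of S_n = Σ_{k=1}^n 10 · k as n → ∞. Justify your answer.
S_n ~ 5 · n^2

By integral comparison (Euler-Maclaurin), Σ_{k=1}^n 10 · k = 10 · ∫_0^n x^1 dx + O(n) = 10 · n^2/2 = 5 · n^2 + O(n). (Equivalently, Faulhaber's formula gives the same leading term.)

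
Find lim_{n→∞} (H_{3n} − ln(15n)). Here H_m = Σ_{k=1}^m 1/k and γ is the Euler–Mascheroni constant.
lim = −ln 5 + γ

By Euler-Maclaurin, H_m = ln m + γ + O(1/m). So
  H_{3n} − ln(15n) = ln(3n) + γ − ln(15n) + O(1/n)
                       = ln(3/15) + γ + O(1/n).
Hence the limit is ln(3/15) + γ (= −ln 5).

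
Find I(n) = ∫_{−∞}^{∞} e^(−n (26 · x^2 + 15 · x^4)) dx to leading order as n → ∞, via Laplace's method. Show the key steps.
I(n) ~ sqrt(π/(26n))

φ(x) = 26 · x^2 + 15 · x^4 has its unique global minimum at x* = 0 (since φ'(x) = 52x + 60x^3 = 0 only at x = 0 for real x with both coefficients positive, and φ → ∞ as |x| → ∞). At x* = 0, φ(0) = 0 and φ''(0) = 52. Laplace's method then gives
  I(n) ~ sqrt(2π / (n · φ''(0))) · e^(−n φ(0)) = sqrt(2π / (52n)) = sqrt(π/(26n)).
The 15 · x^4 term contributes only at subleading order (an O(1/n) relative correction).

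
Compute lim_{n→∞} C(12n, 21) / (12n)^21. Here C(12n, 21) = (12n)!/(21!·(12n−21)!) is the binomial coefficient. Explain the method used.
lim = 1/21! = 1/51090942171709440000

With N = 12n → ∞: C(N, 21) / N^21 = [N(N−1)…(N−20)] / (21! · N^21) = (1/21!) · 1 · (1 − 1/(12n)) · … · (1 − 20/(12n)). Each factor → 1 as N → ∞, so the limit is 1/21! = 1/51090942171709440000.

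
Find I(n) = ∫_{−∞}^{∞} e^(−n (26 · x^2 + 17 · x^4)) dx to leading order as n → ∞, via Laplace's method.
I(n) ~ sqrt(π/(26n))

φ(x) = 26 · x^2 + 17 · x^4 has its unique global minimum at x* = 0 (since φ'(x) = 52x + 68x^3 = 0 only at x = 0 for real x with both coefficients positive, and φ → ∞ as |x| → ∞). At x* = 0, φ(0) = 0 and φ''(0) = 52. Laplace's method then gives
  I(n) ~ sqrt(2π / (n · φ''(0))) · e^(−n φ(0)) = sqrt(2π / (52n)) = sqrt(π/(26n)).
The 17 · x^4 term contributes only at subleading order (an O(1/n) relative correction).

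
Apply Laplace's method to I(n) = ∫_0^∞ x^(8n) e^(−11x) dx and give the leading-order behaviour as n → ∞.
I(n) ~ (sqrt(2π·8n) / 11) · (8n/(11e))^(8n)

Write the integrand as exp(8n ln x − 11x) and set f(x) = 8n ln x − 11x. Then f'(x) = 8n/x − 11 = 0 at x* = 8n/11, and f''(x*) = −8n/x*^2 = −11^2/(8n). Laplace's method (interior maximum) gives
  I(n) ~ e^(f(x*)) · sqrt(2π / |f''(x*)|)
        = exp(8n ln(8n/11) − 8n) · sqrt(2π · 8n / 11^2)
        = (8n/11)^(8n) e^(−8n) · sqrt(2π·8n) / 11
        = (sqrt(2π·8n) / 11) · (8n/(11e))^(8n).
This matches Γ(8n+1)/11^(8n+1) with Stirling applied to Γ.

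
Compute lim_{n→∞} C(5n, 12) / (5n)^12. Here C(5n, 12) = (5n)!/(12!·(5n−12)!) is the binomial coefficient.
lim = 1/12! = 1/479001600

With N = 5n → ∞: C(N, 12) / N^12 = [N(N−1)…(N−11)] / (12! · N^12) = (1/12!) · 1 · (1 − 1/(5n)) · … · (1 − 11/(5n)). Each factor → 1 as N → ∞, so the limit is 1/12! = 1/479001600.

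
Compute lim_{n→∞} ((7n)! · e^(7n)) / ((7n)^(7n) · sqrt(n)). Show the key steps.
lim = sqrt(2π·7)

Stirling: (7n)! ~ sqrt(2π·7n) · (7n/e)^(7n). Hence
  (7n)! · e^(7n) / (7n)^(7n) ~ sqrt(2π·7n).
Dividing by sqrt(n): sqrt(2π·7n) / sqrt(n) = sqrt(2π·7) · n^((1−1)/2), so the limit is sqrt(2π·7).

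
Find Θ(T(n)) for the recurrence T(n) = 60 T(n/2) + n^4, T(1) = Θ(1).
T(n) = Θ(n^(log_2 60))

Master theorem: compare f(n) = n^4 to n^(log_2 60) where log_2 60 ≈ 5.907. Since 4 < log_2 60, we have f(n) = O(n^(log_2 60 − ε)) for some ε > 0 — Case 1. Hence T(n) = Θ(n^(log_2 60)).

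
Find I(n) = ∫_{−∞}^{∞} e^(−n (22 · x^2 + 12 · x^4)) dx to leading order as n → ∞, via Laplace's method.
I(n) ~ sqrt(π/(22n))

φ(x) = 22 · x^2 + 12 · x^4 has its unique global minimum at x* = 0 (since φ'(x) = 44x + 48x^3 = 0 only at x = 0 for real x with both coefficients positive, and φ → ∞ as |x| → ∞). At x* = 0, φ(0) = 0 and φ''(0) = 44. Laplace's method then gives
  I(n) ~ sqrt(2π / (n · φ''(0))) · e^(−n φ(0)) = sqrt(2π / (44n)) = sqrt(π/(22n)).
The 12 · x^4 term contributes only at subleading order (an O(1/n) relative correction).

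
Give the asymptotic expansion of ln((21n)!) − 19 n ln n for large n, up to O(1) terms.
ln((21n)!) − 19 n ln n = 2 n ln n + 21(ln 21 − 1) n + (1/2) ln(2π·21n) + O(1/n)

Stirling: ln((21n)!) = 21n ln(21n) − 21n + (1/2) ln(2π·21n) + O(1/n).
Expand 21n ln(21n) = 21n (ln n + ln 21) = 21n ln n + 21n ln 21.
Subtract 19n ln n: leading term is (21 − 19) n ln n = 2 n ln n. The next term is 21n ln 21 − 21n = 21(ln 21 − 1) n. Then the (1/2) ln(2π·21n) correction.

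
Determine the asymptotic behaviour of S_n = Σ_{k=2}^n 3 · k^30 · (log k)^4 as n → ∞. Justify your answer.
S_n ~ 3 · n^31 · (log n)^4 / 31

By integral comparison, S_n = ∫_1^n 3 · x^30 · (log x)^4 dx + O(n^30 · (log n)^4). For the integral, the leading term of ∫_1^n x^30 (log x)^4 dx is n^31/31 · (log n)^4 (by repeated integration by parts; each step lowers the log-exponent and produces a relatively O(1/log n) correction). Hence S_n ~ 3 · n^31 · (log n)^4 / 31.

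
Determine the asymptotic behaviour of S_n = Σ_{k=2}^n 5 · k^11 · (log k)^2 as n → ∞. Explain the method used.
S_n ~ 5 · n^12 · (log n)^2 / 12

By integral comparison, S_n = ∫_1^n 5 · x^11 · (log x)^2 dx + O(n^11 · (log n)^2). For the integral, the leading term of ∫_1^n x^11 (log x)^2 dx is n^12/12 · (log n)^2 (by repeated integration by parts; each step lowers the log-exponent and produces a relatively O(1/log n) correction). Hence S_n ~ 5 · n^12 · (log n)^2 / 12.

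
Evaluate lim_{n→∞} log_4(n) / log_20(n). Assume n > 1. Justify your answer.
lim = ln(20) / ln(4) = log_4(20)

Change of base: log_4(n) = ln n / ln 4 and log_20(n) = ln n / ln 20. The ratio is (ln n / ln 4) · (ln 20 / ln n) = ln 20 / ln 4, a constant independent of n. So the limit is ln 20 / ln 4 = log_4(20).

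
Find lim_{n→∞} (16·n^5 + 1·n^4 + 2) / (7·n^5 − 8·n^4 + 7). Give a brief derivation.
lim = 16/7

For large n the leading n^5 terms dominate both numerator and denominator. Dividing top and bottom by n^5, every other term tends to 0, leaving 16/7.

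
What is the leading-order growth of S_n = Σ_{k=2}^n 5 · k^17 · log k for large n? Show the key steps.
S_n ~ 5 · n^18 log n / 18 − 5 · n^18 / 324

By integral comparison, S_n = ∫_1^n 5 · x^17 · log x dx + O(n^17 · log n). For the integral, ∫ x^17 log x dx = n^18 log n / 18 − n^18/324 (integration by parts). Hence S_n ~ 5 · n^18 log n / 18 − 5 · n^18 / 324.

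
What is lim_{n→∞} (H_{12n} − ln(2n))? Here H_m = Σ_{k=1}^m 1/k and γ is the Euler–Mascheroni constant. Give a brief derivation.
lim = ln 6 + γ

By Euler-Maclaurin, H_m = ln m + γ + O(1/m). So
  H_{12n} − ln(2n) = ln(12n) + γ − ln(2n) + O(1/n)
                       = ln(12/2) + γ + O(1/n).
Hence the limit is ln(12/2) + γ (= ln 6).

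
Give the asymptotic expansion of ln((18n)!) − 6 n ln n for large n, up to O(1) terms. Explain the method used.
ln((18n)!) − 6 n ln n = 12 n ln n + 18(ln 18 − 1) n + (1/2) ln(2π·18n) + O(1/n)

Stirling: ln((18n)!) = 18n ln(18n) − 18n + (1/2) ln(2π·18n) + O(1/n).
Expand 18n ln(18n) = 18n (ln n + ln 18) = 18n ln n + 18n ln 18.
Subtract 6n ln n: leading term is (18 − 6) n ln n = 12 n ln n. The next term is 18n ln 18 − 18n = 18(ln 18 − 1) n. Then the (1/2) ln(2π·18n) correction.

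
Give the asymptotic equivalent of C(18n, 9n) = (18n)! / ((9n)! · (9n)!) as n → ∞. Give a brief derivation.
C(18n, 9n) ~ (4)^(9n) · sqrt(1/(π·9n))

Write N = 9n. Apply Stirling to each factorial:
  (2N)! ~ sqrt(2π·2N) · (2N/e)^(2N),
  N! ~ sqrt(2π N) · (N/e)^N,
  (1N)! ~ sqrt(2π·1N) · (1N/e)^(1N).
The exponential factors combine to (2N)^(2N) / (N^N · (1N)^(1N)) = 2^(2N)/1^(1N) = (2^2/1^1)^N = (4)^N.
The square-root prefactors combine to sqrt(2π·2N) / (sqrt(2π N)·sqrt(2π·1N)) = sqrt(2 / (2π·1·N)) = sqrt(1/(π·9n)).
Substituting N = 9n: C(18n, 9n) ~ (4)^(9n) · sqrt(1/(π·9n)).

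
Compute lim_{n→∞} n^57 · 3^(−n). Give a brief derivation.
lim = 0

Exponentials with base > 1 dominate every fixed polynomial: for any fixed c, n^c / 3^n → 0 as n → ∞ (e.g. by the ratio test, or by writing 3^n = e^(n ln 3) and noting e^(n ln 3) / n^c → ∞). Hence n^57 · 3^(−n) = n^57 / 3^n → 0.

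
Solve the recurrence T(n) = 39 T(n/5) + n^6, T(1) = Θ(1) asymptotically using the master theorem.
T(n) = Θ(n^6)

log_5 39 ≈ 2.276. f(n) = n^6 dominates n^(log_5 39) since 6 > 2.276, and the regularity condition a·f(n/b) = 39·(n/5)^6 = (39/15625)·n^6 ≤ c·f(n) holds with c = 39/15625 ≈ 0.0025 < 1. So this is Case 3: T(n) = Θ(f(n)) = Θ(n^6).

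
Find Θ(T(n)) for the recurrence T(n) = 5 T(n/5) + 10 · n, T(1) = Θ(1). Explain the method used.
T(n) = Θ(n log n)

log_5 5 = 1, and f(n) = 10 · n = Θ(n^(log_5 5)). This is Case 2 of the master theorem: T(n) = Θ(f(n) · log n) = Θ(n log n).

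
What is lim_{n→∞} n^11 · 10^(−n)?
lim = 0

Exponentials with base > 1 dominate every fixed polynomial: for any fixed c, n^c / 10^n → 0 as n → ∞ (e.g. by the ratio test, or by writing 10^n = e^(n ln 10) and noting e^(n ln 10) / n^c → ∞). Hence n^11 · 10^(−n) = n^11 / 10^n → 0.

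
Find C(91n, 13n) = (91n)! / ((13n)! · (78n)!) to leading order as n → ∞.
C(91n, 13n) ~ (823543/46656)^(13n) · sqrt(7/(12π·13n))

Write N = 13n. Apply Stirling to each factorial:
  (7N)! ~ sqrt(2π·7N) · (7N/e)^(7N),
  N! ~ sqrt(2π N) · (N/e)^N,
  (6N)! ~ sqrt(2π·6N) · (6N/e)^(6N).
The exponential factors combine to (7N)^(7N) / (N^N · (6N)^(6N)) = 7^(7N)/6^(6N) = (7^7/6^6)^N = (823543/46656)^N.
The square-root prefactors combine to sqrt(2π·7N) / (sqrt(2π N)·sqrt(2π·6N)) = sqrt(7 / (2π·6·N)) = sqrt(7/(12π·13n)).
Substituting N = 13n: C(91n, 13n) ~ (823543/46656)^(13n) · sqrt(7/(12π·13n)).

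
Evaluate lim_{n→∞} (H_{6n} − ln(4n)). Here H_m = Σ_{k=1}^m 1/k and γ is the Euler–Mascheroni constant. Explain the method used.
lim = ln(3/2) + γ

By Euler-Maclaurin, H_m = ln m + γ + O(1/m). So
  H_{6n} − ln(4n) = ln(6n) + γ − ln(4n) + O(1/n)
                       = ln(6/4) + γ + O(1/n).
Hence the limit is ln(6/4) + γ (= ln(3/2)).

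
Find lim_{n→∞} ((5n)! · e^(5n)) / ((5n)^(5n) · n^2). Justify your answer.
lim = 0

Stirling: (5n)! ~ sqrt(2π·5n) · (5n/e)^(5n). Hence
  (5n)! · e^(5n) / (5n)^(5n) ~ sqrt(2π·5n).
Dividing by n^2: sqrt(2π·5n) / n^2 = sqrt(2π·5) · n^((1−4)/2), so the expression behaves like sqrt(2π·5) · n^((1−4)/2) → 0.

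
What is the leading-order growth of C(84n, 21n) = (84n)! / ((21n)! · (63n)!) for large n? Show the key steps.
C(84n, 21n) ~ (256/27)^(21n) · sqrt(2/(3π·21n))

Write N = 21n. Apply Stirling to each factorial:
  (4N)! ~ sqrt(2π·4N) · (4N/e)^(4N),
  N! ~ sqrt(2π N) · (N/e)^N,
  (3N)! ~ sqrt(2π·3N) · (3N/e)^(3N).
The exponential factors combine to (4N)^(4N) / (N^N · (3N)^(3N)) = 4^(4N)/3^(3N) = (4^4/3^3)^N = (256/27)^N.
The square-root prefactors combine to sqrt(2π·4N) / (sqrt(2π N)·sqrt(2π·3N)) = sqrt(4 / (2π·3·N)) = sqrt(2/(3π·21n)).
Substituting N = 21n: C(84n, 21n) ~ (256/27)^(21n) · sqrt(2/(3π·21n)).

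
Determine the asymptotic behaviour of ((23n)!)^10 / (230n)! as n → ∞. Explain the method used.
((23n)!)^10/(230n)! ~ ((2π·23n)^(9/2) / sqrt(10)) · 10^(−10·23n)  →  0

Write N = 23n. Stirling: N! ~ sqrt(2π N)(N/e)^N and (10N)! ~ sqrt(2π·10N)·(10N/e)^(10N).
  (N!)^10/(10N)! ~ (2π N)^(10/2) (N/e)^(10N) / [sqrt(2π·10N) (10N/e)^(10N)]
     = (2π N)^(10/2) / sqrt(2π·10N) · (N/(10N))^(10N)
     = (2π N)^((10−1)/2) / sqrt(10) · 10^(−10N).
Since 10^10 > 1, the factor 10^(−10N) decays exponentially, so the ratio → 0. Substituting N = 23n gives the stated form.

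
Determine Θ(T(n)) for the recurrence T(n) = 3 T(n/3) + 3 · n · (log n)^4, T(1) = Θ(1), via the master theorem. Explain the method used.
T(n) = Θ(n · (log n)^5)

Here log_3 3 = 1 and f(n) = 3 · n · (log n)^4 = Θ(n^(log_3 3) · (log n)^4). This is the extended Case 2 of the master theorem (f matches the critical exponent up to log factors), giving T(n) = Θ(n^(log_3 3) · (log n)^(4+1)) = Θ(n · (log n)^5).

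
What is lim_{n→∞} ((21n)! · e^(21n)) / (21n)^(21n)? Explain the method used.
lim = ∞

Stirling: (21n)! ~ sqrt(2π·21n) · (21n/e)^(21n). Hence
  (21n)! · e^(21n) / (21n)^(21n) ~ sqrt(2π·21n) = sqrt(2π·21) · sqrt(n) → ∞.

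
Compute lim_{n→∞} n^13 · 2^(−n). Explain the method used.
lim = 0

Exponentials with base > 1 dominate every fixed polynomial: for any fixed c, n^c / 2^n → 0 as n → ∞ (e.g. by the ratio test, or by writing 2^n = e^(n ln 2) and noting e^(n ln 2) / n^c → ∞). Hence n^13 · 2^(−n) = n^13 / 2^n → 0.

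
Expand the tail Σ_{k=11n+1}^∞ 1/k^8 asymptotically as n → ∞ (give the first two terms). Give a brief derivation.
Σ_{k>11n} 1/k^8 = 1/(7 · (11n)^7) − 1/(2 · (11n)^8) + O(1/(11n)^9)

Compare to the integral: ∫_{11n}^∞ x^(−8) dx = [−x^(−7)/7]_{11n}^∞ = 1/((8−1)·(11n)^7). The Euler-Maclaurin correction adds −f(11n)/2 = −1/(2·(11n)^8). Euler-Maclaurin then gives
  Σ_{k>11n} 1/k^8 = ∫_{11n}^∞ dx/x^8 − 1/(2·(11n)^8) + O(1/(11n)^9).
(Equivalently this is ζ(8) − Σ_{k≤11n} 1/k^8.)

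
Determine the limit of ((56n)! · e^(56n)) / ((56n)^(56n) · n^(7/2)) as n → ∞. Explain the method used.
lim = 0

Stirling: (56n)! ~ sqrt(2π·56n) · (56n/e)^(56n). Hence
  (56n)! · e^(56n) / (56n)^(56n) ~ sqrt(2π·56n).
Dividing by n^(7/2): sqrt(2π·56n) / n^(7/2) = sqrt(2π·56) · n^((1−7)/2), so the expression behaves like sqrt(2π·56) · n^((1−7)/2) → 0.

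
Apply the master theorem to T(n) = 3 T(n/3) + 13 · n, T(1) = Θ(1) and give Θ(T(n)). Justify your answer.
T(n) = Θ(n log n)

log_3 3 = 1, and f(n) = 13 · n = Θ(n^(log_3 3)). This is Case 2 of the master theorem: T(n) = Θ(f(n) · log n) = Θ(n log n).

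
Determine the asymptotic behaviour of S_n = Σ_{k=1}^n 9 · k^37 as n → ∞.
S_n ~ 9 · n^38 / 38

By integral comparison (Euler-Maclaurin), Σ_{k=1}^n 9 · k^37 = 9 · ∫_0^n x^37 dx + O(n^37) = 9 · n^38/38 + O(n^37). (Equivalently, Faulhaber's formula gives the same leading term.)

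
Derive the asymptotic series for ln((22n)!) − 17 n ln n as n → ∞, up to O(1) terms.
ln((22n)!) − 17 n ln n = 5 n ln n + 22(ln 22 − 1) n + (1/2) ln(2π·22n) + O(1/n)

Stirling: ln((22n)!) = 22n ln(22n) − 22n + (1/2) ln(2π·22n) + O(1/n).
Expand 22n ln(22n) = 22n (ln n + ln 22) = 22n ln n + 22n ln 22.
Subtract 17n ln n: leading term is (22 − 17) n ln n = 5 n ln n. The next term is 22n ln 22 − 22n = 22(ln 22 − 1) n. Then the (1/2) ln(2π·22n) correction.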